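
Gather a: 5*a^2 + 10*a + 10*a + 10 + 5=5*a^2 + 20*a + 15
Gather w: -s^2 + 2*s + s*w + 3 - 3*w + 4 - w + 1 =-s^2 + 2*s + w*(s - 4) + 8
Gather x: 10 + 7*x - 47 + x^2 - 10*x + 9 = x^2 - 3*x - 28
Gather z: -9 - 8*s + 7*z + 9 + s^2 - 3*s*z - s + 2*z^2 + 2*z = s^2 - 9*s + 2*z^2 + z*(9 - 3*s)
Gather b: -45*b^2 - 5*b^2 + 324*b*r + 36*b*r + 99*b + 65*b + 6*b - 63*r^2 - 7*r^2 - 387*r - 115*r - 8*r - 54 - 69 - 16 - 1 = -50*b^2 + b*(360*r + 170) - 70*r^2 - 510*r - 140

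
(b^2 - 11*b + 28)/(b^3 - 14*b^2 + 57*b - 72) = (b^2 - 11*b + 28)/(b^3 - 14*b^2 + 57*b - 72)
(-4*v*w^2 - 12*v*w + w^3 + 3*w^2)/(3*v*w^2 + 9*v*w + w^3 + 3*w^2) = (-4*v + w)/(3*v + w)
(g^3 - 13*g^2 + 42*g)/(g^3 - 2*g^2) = (g^2 - 13*g + 42)/(g*(g - 2))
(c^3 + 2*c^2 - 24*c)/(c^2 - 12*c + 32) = c*(c + 6)/(c - 8)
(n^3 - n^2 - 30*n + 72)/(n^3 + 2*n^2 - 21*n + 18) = (n - 4)/(n - 1)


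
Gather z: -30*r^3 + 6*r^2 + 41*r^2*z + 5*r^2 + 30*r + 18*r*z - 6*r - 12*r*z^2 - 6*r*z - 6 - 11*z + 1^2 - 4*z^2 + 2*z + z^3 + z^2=-30*r^3 + 11*r^2 + 24*r + z^3 + z^2*(-12*r - 3) + z*(41*r^2 + 12*r - 9) - 5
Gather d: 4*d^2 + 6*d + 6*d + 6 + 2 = 4*d^2 + 12*d + 8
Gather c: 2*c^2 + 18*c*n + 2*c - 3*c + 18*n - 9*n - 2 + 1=2*c^2 + c*(18*n - 1) + 9*n - 1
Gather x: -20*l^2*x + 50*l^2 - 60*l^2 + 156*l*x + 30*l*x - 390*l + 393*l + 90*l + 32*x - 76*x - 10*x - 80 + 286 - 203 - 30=-10*l^2 + 93*l + x*(-20*l^2 + 186*l - 54) - 27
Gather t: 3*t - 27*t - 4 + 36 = 32 - 24*t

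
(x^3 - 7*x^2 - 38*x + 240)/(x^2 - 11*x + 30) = (x^2 - 2*x - 48)/(x - 6)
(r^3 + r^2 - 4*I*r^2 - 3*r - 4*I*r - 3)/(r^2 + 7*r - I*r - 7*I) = (r^2 + r*(1 - 3*I) - 3*I)/(r + 7)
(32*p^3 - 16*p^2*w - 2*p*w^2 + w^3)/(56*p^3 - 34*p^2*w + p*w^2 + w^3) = (4*p + w)/(7*p + w)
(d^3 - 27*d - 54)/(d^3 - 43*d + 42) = (d^3 - 27*d - 54)/(d^3 - 43*d + 42)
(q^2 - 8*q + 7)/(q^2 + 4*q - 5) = (q - 7)/(q + 5)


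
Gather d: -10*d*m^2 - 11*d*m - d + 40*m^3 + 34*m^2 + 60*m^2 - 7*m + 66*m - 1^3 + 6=d*(-10*m^2 - 11*m - 1) + 40*m^3 + 94*m^2 + 59*m + 5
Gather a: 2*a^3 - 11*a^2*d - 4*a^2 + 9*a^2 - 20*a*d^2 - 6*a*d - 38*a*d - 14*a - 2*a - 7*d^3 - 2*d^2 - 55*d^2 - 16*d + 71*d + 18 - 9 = 2*a^3 + a^2*(5 - 11*d) + a*(-20*d^2 - 44*d - 16) - 7*d^3 - 57*d^2 + 55*d + 9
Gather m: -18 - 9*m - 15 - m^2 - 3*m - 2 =-m^2 - 12*m - 35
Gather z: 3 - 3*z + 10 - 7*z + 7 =20 - 10*z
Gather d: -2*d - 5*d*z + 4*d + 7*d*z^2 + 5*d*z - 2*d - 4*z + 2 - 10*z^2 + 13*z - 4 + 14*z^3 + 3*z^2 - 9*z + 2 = 7*d*z^2 + 14*z^3 - 7*z^2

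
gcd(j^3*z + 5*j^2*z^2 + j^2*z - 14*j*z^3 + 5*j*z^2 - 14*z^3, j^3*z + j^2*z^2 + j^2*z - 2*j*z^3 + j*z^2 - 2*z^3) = j*z + z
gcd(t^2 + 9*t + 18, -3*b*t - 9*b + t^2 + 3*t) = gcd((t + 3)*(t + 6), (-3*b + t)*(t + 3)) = t + 3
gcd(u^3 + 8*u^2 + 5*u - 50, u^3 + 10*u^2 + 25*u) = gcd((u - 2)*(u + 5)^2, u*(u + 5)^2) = u^2 + 10*u + 25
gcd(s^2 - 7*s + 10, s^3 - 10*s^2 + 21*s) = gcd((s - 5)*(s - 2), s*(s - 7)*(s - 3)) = 1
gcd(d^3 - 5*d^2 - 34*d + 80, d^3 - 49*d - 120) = d^2 - 3*d - 40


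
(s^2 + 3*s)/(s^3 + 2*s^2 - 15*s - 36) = s/(s^2 - s - 12)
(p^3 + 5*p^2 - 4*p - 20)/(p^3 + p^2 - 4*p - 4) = (p + 5)/(p + 1)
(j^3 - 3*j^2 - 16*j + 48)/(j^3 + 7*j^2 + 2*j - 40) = (j^2 - 7*j + 12)/(j^2 + 3*j - 10)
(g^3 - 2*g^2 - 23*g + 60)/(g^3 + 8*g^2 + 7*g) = (g^3 - 2*g^2 - 23*g + 60)/(g*(g^2 + 8*g + 7))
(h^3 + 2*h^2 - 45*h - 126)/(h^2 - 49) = (h^2 + 9*h + 18)/(h + 7)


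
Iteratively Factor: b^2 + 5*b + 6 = (b + 3)*(b + 2)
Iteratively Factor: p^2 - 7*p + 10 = (p - 2)*(p - 5)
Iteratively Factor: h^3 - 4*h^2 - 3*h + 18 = (h - 3)*(h^2 - h - 6) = (h - 3)^2*(h + 2)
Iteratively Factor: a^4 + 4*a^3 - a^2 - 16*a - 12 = (a - 2)*(a^3 + 6*a^2 + 11*a + 6) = (a - 2)*(a + 3)*(a^2 + 3*a + 2) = (a - 2)*(a + 1)*(a + 3)*(a + 2)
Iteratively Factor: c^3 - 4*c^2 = (c)*(c^2 - 4*c) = c*(c - 4)*(c)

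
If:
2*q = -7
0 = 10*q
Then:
No Solution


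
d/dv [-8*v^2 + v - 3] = 1 - 16*v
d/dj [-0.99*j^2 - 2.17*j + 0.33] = -1.98*j - 2.17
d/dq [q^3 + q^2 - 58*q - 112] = 3*q^2 + 2*q - 58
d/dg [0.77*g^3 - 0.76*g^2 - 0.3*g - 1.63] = 2.31*g^2 - 1.52*g - 0.3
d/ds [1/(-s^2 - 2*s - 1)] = 2*(s + 1)/(s^2 + 2*s + 1)^2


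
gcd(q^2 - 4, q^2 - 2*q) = q - 2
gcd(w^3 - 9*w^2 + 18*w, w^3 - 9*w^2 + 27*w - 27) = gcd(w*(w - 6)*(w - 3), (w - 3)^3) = w - 3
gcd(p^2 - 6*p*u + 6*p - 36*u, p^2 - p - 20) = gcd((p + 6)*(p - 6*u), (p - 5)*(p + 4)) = 1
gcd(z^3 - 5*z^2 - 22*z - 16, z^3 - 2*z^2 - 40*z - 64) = z^2 - 6*z - 16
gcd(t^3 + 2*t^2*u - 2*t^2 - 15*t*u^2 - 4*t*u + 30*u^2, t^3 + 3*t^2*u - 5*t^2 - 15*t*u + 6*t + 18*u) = t - 2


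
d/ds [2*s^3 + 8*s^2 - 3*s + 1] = 6*s^2 + 16*s - 3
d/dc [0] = 0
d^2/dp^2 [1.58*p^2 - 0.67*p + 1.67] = 3.16000000000000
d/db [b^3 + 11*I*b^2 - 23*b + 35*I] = 3*b^2 + 22*I*b - 23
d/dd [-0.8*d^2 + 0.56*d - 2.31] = 0.56 - 1.6*d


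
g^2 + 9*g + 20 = (g + 4)*(g + 5)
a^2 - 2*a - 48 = (a - 8)*(a + 6)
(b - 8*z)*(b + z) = b^2 - 7*b*z - 8*z^2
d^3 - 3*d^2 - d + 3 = (d - 3)*(d - 1)*(d + 1)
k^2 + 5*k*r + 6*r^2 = (k + 2*r)*(k + 3*r)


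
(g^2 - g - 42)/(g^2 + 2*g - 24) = (g - 7)/(g - 4)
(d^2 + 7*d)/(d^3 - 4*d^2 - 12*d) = (d + 7)/(d^2 - 4*d - 12)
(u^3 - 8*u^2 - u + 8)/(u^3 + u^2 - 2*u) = (u^2 - 7*u - 8)/(u*(u + 2))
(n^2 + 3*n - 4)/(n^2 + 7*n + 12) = (n - 1)/(n + 3)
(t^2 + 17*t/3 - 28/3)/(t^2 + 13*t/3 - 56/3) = (3*t - 4)/(3*t - 8)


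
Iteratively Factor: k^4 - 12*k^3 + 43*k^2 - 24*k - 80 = (k + 1)*(k^3 - 13*k^2 + 56*k - 80) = (k - 4)*(k + 1)*(k^2 - 9*k + 20) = (k - 4)^2*(k + 1)*(k - 5)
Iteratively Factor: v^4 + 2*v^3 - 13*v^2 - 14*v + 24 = (v + 4)*(v^3 - 2*v^2 - 5*v + 6) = (v + 2)*(v + 4)*(v^2 - 4*v + 3) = (v - 3)*(v + 2)*(v + 4)*(v - 1)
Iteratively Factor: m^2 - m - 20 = (m + 4)*(m - 5)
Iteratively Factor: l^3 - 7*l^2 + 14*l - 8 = (l - 4)*(l^2 - 3*l + 2) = (l - 4)*(l - 2)*(l - 1)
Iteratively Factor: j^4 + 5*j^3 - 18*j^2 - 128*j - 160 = (j + 2)*(j^3 + 3*j^2 - 24*j - 80) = (j + 2)*(j + 4)*(j^2 - j - 20) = (j - 5)*(j + 2)*(j + 4)*(j + 4)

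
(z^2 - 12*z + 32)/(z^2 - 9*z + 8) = (z - 4)/(z - 1)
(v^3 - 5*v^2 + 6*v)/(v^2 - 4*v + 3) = v*(v - 2)/(v - 1)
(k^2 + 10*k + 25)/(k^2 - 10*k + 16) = (k^2 + 10*k + 25)/(k^2 - 10*k + 16)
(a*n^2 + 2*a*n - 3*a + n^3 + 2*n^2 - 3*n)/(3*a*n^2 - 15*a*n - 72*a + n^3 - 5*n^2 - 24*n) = (a*n - a + n^2 - n)/(3*a*n - 24*a + n^2 - 8*n)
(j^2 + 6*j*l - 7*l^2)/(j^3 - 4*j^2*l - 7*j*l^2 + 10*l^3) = (j + 7*l)/(j^2 - 3*j*l - 10*l^2)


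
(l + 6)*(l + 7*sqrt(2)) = l^2 + 6*l + 7*sqrt(2)*l + 42*sqrt(2)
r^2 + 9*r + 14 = (r + 2)*(r + 7)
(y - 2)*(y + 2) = y^2 - 4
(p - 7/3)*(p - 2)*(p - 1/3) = p^3 - 14*p^2/3 + 55*p/9 - 14/9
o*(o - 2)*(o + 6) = o^3 + 4*o^2 - 12*o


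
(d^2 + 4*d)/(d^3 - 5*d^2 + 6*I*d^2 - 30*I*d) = (d + 4)/(d^2 + d*(-5 + 6*I) - 30*I)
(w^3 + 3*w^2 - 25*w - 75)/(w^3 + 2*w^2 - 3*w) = (w^2 - 25)/(w*(w - 1))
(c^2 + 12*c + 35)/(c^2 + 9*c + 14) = (c + 5)/(c + 2)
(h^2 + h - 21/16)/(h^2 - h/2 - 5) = (-16*h^2 - 16*h + 21)/(8*(-2*h^2 + h + 10))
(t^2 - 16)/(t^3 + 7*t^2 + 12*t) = (t - 4)/(t*(t + 3))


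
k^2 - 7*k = k*(k - 7)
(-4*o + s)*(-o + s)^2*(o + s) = -4*o^4 + 5*o^3*s + 3*o^2*s^2 - 5*o*s^3 + s^4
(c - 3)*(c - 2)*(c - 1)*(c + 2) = c^4 - 4*c^3 - c^2 + 16*c - 12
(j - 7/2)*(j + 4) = j^2 + j/2 - 14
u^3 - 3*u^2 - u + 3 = (u - 3)*(u - 1)*(u + 1)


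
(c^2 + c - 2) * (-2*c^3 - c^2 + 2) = -2*c^5 - 3*c^4 + 3*c^3 + 4*c^2 + 2*c - 4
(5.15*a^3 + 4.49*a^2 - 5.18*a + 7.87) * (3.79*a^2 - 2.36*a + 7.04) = 19.5185*a^5 + 4.8631*a^4 + 6.0274*a^3 + 73.6617*a^2 - 55.0404*a + 55.4048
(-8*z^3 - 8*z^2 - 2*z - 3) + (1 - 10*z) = -8*z^3 - 8*z^2 - 12*z - 2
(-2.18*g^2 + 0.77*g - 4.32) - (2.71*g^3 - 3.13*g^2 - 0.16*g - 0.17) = -2.71*g^3 + 0.95*g^2 + 0.93*g - 4.15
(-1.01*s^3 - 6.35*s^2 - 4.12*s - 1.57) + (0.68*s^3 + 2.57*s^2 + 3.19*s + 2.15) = -0.33*s^3 - 3.78*s^2 - 0.93*s + 0.58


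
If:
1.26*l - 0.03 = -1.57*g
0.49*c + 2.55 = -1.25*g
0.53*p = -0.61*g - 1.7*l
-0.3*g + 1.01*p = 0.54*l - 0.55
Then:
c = -4.84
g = -0.14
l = 0.20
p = -0.48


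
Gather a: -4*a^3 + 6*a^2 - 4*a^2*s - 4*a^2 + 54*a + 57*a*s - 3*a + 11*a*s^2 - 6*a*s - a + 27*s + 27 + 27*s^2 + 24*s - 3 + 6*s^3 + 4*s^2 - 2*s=-4*a^3 + a^2*(2 - 4*s) + a*(11*s^2 + 51*s + 50) + 6*s^3 + 31*s^2 + 49*s + 24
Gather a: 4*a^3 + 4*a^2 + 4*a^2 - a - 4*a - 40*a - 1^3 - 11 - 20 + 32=4*a^3 + 8*a^2 - 45*a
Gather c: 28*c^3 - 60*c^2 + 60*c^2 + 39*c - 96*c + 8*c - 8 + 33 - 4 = 28*c^3 - 49*c + 21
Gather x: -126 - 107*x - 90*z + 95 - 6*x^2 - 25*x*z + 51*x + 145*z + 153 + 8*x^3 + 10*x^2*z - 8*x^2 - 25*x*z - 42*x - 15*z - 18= 8*x^3 + x^2*(10*z - 14) + x*(-50*z - 98) + 40*z + 104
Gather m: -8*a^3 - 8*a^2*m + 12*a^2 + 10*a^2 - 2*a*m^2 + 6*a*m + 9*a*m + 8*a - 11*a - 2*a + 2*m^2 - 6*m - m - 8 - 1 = -8*a^3 + 22*a^2 - 5*a + m^2*(2 - 2*a) + m*(-8*a^2 + 15*a - 7) - 9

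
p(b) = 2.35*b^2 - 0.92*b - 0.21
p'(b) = 4.7*b - 0.92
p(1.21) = 2.12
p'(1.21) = 4.77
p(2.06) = 7.87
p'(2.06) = 8.76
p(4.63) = 45.91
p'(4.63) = 20.84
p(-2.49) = 16.65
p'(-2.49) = -12.62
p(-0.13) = -0.05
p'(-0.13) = -1.53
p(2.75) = 15.03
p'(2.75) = 12.00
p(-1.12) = 3.77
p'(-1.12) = -6.18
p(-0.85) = 2.27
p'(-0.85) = -4.92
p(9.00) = 181.86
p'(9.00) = 41.38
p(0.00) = -0.21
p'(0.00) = -0.92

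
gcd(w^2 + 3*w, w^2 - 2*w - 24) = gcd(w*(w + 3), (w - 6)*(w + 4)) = 1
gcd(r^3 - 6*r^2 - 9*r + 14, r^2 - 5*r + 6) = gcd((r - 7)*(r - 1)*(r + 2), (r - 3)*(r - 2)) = 1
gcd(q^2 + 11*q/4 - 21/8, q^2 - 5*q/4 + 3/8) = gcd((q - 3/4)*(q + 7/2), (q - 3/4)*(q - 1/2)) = q - 3/4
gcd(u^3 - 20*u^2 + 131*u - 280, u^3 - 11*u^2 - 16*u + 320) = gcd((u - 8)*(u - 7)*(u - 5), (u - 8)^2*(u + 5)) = u - 8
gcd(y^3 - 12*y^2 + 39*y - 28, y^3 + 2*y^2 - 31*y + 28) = y^2 - 5*y + 4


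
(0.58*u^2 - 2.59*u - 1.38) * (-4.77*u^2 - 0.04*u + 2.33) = -2.7666*u^4 + 12.3311*u^3 + 8.0376*u^2 - 5.9795*u - 3.2154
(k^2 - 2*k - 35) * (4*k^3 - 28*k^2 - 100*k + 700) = 4*k^5 - 36*k^4 - 184*k^3 + 1880*k^2 + 2100*k - 24500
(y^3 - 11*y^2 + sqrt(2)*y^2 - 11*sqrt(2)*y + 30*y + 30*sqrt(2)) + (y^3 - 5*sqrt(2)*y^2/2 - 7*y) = 2*y^3 - 11*y^2 - 3*sqrt(2)*y^2/2 - 11*sqrt(2)*y + 23*y + 30*sqrt(2)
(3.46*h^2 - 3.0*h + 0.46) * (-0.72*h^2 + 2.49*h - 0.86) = -2.4912*h^4 + 10.7754*h^3 - 10.7768*h^2 + 3.7254*h - 0.3956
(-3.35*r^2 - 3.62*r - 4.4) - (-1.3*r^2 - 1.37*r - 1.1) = -2.05*r^2 - 2.25*r - 3.3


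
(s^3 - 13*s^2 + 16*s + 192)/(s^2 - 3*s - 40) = (s^2 - 5*s - 24)/(s + 5)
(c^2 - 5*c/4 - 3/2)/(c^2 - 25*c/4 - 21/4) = (c - 2)/(c - 7)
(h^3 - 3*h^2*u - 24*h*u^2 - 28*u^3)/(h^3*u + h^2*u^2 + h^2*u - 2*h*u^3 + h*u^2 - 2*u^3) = (-h^2 + 5*h*u + 14*u^2)/(u*(-h^2 + h*u - h + u))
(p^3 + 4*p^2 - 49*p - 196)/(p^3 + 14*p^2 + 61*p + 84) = (p - 7)/(p + 3)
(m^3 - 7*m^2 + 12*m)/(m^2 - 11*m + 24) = m*(m - 4)/(m - 8)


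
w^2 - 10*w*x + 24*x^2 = (w - 6*x)*(w - 4*x)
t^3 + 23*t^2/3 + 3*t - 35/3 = (t - 1)*(t + 5/3)*(t + 7)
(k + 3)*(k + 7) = k^2 + 10*k + 21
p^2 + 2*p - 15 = (p - 3)*(p + 5)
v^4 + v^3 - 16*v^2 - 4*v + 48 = (v - 3)*(v - 2)*(v + 2)*(v + 4)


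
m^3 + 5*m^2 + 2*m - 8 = (m - 1)*(m + 2)*(m + 4)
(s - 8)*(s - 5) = s^2 - 13*s + 40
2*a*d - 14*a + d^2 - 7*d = (2*a + d)*(d - 7)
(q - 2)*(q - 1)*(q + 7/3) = q^3 - 2*q^2/3 - 5*q + 14/3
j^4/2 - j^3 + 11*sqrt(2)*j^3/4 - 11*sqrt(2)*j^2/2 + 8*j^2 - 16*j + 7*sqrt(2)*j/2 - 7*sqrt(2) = (j/2 + sqrt(2)/2)*(j - 2)*(j + sqrt(2))*(j + 7*sqrt(2)/2)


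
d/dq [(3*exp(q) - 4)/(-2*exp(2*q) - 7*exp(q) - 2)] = ((3*exp(q) - 4)*(4*exp(q) + 7) - 6*exp(2*q) - 21*exp(q) - 6)*exp(q)/(2*exp(2*q) + 7*exp(q) + 2)^2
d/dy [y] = 1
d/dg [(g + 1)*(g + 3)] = 2*g + 4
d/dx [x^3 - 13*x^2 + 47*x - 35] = 3*x^2 - 26*x + 47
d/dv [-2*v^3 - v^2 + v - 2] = -6*v^2 - 2*v + 1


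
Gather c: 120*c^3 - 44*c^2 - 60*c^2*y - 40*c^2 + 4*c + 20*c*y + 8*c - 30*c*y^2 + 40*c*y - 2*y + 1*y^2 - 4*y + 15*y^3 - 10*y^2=120*c^3 + c^2*(-60*y - 84) + c*(-30*y^2 + 60*y + 12) + 15*y^3 - 9*y^2 - 6*y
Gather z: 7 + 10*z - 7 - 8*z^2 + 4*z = -8*z^2 + 14*z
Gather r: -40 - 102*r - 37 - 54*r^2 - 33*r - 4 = -54*r^2 - 135*r - 81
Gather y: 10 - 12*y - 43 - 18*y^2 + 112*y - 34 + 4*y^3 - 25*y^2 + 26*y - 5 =4*y^3 - 43*y^2 + 126*y - 72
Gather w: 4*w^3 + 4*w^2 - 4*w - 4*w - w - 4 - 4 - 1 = 4*w^3 + 4*w^2 - 9*w - 9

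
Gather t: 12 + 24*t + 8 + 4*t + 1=28*t + 21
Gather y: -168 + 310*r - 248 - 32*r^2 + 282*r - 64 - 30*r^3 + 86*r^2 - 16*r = -30*r^3 + 54*r^2 + 576*r - 480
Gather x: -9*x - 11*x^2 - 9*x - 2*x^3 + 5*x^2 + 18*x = -2*x^3 - 6*x^2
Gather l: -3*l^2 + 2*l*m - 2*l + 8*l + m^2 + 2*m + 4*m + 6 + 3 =-3*l^2 + l*(2*m + 6) + m^2 + 6*m + 9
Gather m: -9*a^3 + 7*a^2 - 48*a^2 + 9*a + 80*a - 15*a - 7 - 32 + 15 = -9*a^3 - 41*a^2 + 74*a - 24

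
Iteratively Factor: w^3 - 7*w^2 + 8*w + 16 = (w + 1)*(w^2 - 8*w + 16) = (w - 4)*(w + 1)*(w - 4)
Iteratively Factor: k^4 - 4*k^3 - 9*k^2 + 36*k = (k - 4)*(k^3 - 9*k) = (k - 4)*(k + 3)*(k^2 - 3*k) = k*(k - 4)*(k + 3)*(k - 3)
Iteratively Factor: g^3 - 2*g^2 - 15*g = (g + 3)*(g^2 - 5*g) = g*(g + 3)*(g - 5)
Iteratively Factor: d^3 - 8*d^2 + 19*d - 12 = (d - 3)*(d^2 - 5*d + 4) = (d - 3)*(d - 1)*(d - 4)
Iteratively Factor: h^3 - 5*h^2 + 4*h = (h - 4)*(h^2 - h) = (h - 4)*(h - 1)*(h)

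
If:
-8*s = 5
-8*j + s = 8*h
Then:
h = -j - 5/64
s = -5/8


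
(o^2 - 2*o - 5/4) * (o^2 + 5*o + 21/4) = o^4 + 3*o^3 - 6*o^2 - 67*o/4 - 105/16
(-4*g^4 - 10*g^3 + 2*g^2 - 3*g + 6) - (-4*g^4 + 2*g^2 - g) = -10*g^3 - 2*g + 6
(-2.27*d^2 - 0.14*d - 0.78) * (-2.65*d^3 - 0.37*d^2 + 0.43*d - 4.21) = 6.0155*d^5 + 1.2109*d^4 + 1.1427*d^3 + 9.7851*d^2 + 0.254*d + 3.2838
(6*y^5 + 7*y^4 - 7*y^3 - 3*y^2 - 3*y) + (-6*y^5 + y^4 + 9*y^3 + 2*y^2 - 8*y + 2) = 8*y^4 + 2*y^3 - y^2 - 11*y + 2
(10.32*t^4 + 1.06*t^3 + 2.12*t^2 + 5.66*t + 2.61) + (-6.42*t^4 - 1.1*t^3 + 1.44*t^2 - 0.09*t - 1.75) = 3.9*t^4 - 0.04*t^3 + 3.56*t^2 + 5.57*t + 0.86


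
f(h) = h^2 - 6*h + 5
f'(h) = 2*h - 6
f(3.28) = -3.92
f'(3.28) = 0.56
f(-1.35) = 14.92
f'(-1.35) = -8.70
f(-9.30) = 147.29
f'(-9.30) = -24.60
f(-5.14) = 62.26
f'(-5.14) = -16.28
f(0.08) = 4.53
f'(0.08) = -5.84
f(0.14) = 4.18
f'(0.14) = -5.72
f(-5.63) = 70.48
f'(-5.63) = -17.26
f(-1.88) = 19.81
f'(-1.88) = -9.76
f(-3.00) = 32.00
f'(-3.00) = -12.00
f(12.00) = 77.00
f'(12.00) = 18.00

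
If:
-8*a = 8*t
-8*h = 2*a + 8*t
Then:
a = -t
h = -3*t/4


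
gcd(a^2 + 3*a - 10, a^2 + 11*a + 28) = 1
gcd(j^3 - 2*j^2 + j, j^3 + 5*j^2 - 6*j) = j^2 - j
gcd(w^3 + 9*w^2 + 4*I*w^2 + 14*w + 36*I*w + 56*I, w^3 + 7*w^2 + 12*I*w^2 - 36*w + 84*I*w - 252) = w + 7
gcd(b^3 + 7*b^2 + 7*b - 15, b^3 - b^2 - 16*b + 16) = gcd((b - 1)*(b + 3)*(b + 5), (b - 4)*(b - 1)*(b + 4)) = b - 1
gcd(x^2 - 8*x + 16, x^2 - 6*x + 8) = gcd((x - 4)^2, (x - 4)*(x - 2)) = x - 4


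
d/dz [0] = 0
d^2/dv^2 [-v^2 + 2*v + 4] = -2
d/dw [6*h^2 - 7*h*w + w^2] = -7*h + 2*w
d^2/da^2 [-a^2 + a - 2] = -2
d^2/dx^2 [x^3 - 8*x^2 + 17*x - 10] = 6*x - 16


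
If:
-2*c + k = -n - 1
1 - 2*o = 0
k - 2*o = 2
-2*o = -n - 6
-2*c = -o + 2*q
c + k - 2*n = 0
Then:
No Solution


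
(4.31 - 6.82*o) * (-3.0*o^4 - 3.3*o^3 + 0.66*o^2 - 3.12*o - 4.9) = 20.46*o^5 + 9.576*o^4 - 18.7242*o^3 + 24.123*o^2 + 19.9708*o - 21.119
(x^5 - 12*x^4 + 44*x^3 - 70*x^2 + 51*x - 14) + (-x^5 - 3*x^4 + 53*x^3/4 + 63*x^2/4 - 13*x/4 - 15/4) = -15*x^4 + 229*x^3/4 - 217*x^2/4 + 191*x/4 - 71/4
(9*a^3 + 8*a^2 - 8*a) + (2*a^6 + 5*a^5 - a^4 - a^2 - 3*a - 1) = 2*a^6 + 5*a^5 - a^4 + 9*a^3 + 7*a^2 - 11*a - 1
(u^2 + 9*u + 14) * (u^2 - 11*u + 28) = u^4 - 2*u^3 - 57*u^2 + 98*u + 392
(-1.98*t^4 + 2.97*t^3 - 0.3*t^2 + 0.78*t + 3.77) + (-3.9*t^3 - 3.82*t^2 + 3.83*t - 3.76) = -1.98*t^4 - 0.93*t^3 - 4.12*t^2 + 4.61*t + 0.0100000000000002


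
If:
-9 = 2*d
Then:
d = -9/2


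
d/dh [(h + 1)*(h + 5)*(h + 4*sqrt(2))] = 3*h^2 + 8*sqrt(2)*h + 12*h + 5 + 24*sqrt(2)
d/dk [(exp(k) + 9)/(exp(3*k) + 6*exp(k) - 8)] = (-3*(exp(k) + 9)*(exp(2*k) + 2) + exp(3*k) + 6*exp(k) - 8)*exp(k)/(exp(3*k) + 6*exp(k) - 8)^2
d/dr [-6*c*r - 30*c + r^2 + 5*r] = -6*c + 2*r + 5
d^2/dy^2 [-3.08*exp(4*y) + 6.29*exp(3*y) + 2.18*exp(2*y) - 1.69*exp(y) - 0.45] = (-49.28*exp(3*y) + 56.61*exp(2*y) + 8.72*exp(y) - 1.69)*exp(y)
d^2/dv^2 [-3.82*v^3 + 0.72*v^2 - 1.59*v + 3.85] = 1.44 - 22.92*v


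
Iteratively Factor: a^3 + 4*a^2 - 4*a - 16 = (a - 2)*(a^2 + 6*a + 8) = (a - 2)*(a + 4)*(a + 2)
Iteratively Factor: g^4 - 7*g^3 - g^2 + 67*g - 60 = (g + 3)*(g^3 - 10*g^2 + 29*g - 20) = (g - 1)*(g + 3)*(g^2 - 9*g + 20) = (g - 4)*(g - 1)*(g + 3)*(g - 5)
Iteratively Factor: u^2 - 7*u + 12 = (u - 3)*(u - 4)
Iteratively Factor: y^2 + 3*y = (y + 3)*(y)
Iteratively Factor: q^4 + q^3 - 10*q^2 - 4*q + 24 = (q - 2)*(q^3 + 3*q^2 - 4*q - 12) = (q - 2)*(q + 2)*(q^2 + q - 6) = (q - 2)^2*(q + 2)*(q + 3)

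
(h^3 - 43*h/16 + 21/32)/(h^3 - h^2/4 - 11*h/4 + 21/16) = (4*h - 1)/(2*(2*h - 1))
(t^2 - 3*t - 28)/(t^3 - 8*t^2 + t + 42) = (t + 4)/(t^2 - t - 6)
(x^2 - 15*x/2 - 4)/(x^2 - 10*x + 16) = (x + 1/2)/(x - 2)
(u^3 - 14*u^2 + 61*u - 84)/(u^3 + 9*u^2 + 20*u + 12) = (u^3 - 14*u^2 + 61*u - 84)/(u^3 + 9*u^2 + 20*u + 12)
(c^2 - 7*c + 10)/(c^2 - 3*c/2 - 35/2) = 2*(c - 2)/(2*c + 7)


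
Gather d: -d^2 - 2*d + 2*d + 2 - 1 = 1 - d^2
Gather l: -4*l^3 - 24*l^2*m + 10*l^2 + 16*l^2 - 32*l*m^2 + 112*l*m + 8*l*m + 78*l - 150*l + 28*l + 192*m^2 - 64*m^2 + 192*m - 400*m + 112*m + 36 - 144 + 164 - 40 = -4*l^3 + l^2*(26 - 24*m) + l*(-32*m^2 + 120*m - 44) + 128*m^2 - 96*m + 16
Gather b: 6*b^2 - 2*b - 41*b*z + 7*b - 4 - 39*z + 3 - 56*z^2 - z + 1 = 6*b^2 + b*(5 - 41*z) - 56*z^2 - 40*z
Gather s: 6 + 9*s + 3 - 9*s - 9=0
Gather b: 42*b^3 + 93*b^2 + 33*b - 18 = 42*b^3 + 93*b^2 + 33*b - 18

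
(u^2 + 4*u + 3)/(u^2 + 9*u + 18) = (u + 1)/(u + 6)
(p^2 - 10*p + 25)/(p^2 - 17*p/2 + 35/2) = 2*(p - 5)/(2*p - 7)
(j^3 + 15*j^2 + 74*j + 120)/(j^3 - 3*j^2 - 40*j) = (j^2 + 10*j + 24)/(j*(j - 8))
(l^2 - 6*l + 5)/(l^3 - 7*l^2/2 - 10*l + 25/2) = 2/(2*l + 5)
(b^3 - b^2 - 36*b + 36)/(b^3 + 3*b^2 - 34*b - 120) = (b^2 + 5*b - 6)/(b^2 + 9*b + 20)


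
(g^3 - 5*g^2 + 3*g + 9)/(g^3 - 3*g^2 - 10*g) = (-g^3 + 5*g^2 - 3*g - 9)/(g*(-g^2 + 3*g + 10))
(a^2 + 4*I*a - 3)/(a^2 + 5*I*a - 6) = (a + I)/(a + 2*I)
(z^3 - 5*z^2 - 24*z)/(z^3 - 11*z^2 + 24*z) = (z + 3)/(z - 3)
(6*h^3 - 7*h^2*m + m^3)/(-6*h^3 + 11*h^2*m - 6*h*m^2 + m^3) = (-3*h - m)/(3*h - m)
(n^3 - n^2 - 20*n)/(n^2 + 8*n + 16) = n*(n - 5)/(n + 4)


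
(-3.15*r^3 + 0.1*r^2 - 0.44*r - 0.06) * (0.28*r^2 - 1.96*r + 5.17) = -0.882*r^5 + 6.202*r^4 - 16.6047*r^3 + 1.3626*r^2 - 2.1572*r - 0.3102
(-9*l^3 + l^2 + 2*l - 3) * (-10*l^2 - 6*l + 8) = 90*l^5 + 44*l^4 - 98*l^3 + 26*l^2 + 34*l - 24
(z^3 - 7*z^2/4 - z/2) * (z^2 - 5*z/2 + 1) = z^5 - 17*z^4/4 + 39*z^3/8 - z^2/2 - z/2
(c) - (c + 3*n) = -3*n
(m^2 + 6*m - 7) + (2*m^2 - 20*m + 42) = 3*m^2 - 14*m + 35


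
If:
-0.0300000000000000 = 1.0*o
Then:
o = -0.03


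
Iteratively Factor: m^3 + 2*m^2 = (m)*(m^2 + 2*m) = m^2*(m + 2)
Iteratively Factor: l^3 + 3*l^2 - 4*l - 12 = (l + 3)*(l^2 - 4) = (l + 2)*(l + 3)*(l - 2)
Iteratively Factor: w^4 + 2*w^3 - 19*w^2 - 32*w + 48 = (w + 3)*(w^3 - w^2 - 16*w + 16) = (w - 4)*(w + 3)*(w^2 + 3*w - 4) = (w - 4)*(w + 3)*(w + 4)*(w - 1)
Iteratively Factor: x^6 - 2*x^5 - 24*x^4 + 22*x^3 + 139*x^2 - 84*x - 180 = (x + 3)*(x^5 - 5*x^4 - 9*x^3 + 49*x^2 - 8*x - 60) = (x + 1)*(x + 3)*(x^4 - 6*x^3 - 3*x^2 + 52*x - 60) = (x - 2)*(x + 1)*(x + 3)*(x^3 - 4*x^2 - 11*x + 30) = (x - 2)*(x + 1)*(x + 3)^2*(x^2 - 7*x + 10) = (x - 2)^2*(x + 1)*(x + 3)^2*(x - 5)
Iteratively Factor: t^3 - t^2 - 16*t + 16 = (t + 4)*(t^2 - 5*t + 4) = (t - 4)*(t + 4)*(t - 1)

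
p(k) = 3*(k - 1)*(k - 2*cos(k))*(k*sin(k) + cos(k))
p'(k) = 3*k*(k - 1)*(k - 2*cos(k))*cos(k) + 3*(k - 1)*(k*sin(k) + cos(k))*(2*sin(k) + 1) + 3*(k - 2*cos(k))*(k*sin(k) + cos(k))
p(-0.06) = 6.55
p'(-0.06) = -9.38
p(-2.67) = 3.15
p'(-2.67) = 22.08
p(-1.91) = 15.95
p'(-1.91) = 12.78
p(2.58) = 10.68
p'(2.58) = -32.30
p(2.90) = -7.65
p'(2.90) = -84.07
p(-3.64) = -68.64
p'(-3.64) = 169.90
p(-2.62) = 4.22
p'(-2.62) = 20.67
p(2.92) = -9.37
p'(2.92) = -87.57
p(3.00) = -16.93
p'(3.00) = -101.57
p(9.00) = 726.72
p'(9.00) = -1916.53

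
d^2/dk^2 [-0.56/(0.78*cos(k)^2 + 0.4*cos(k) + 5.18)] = (1.362816*(1 - cos(k)^2)^2 + 0.52416*cos(k)^3 - 8.279488*cos(k)^2 - 2.20864*cos(k) + 2.983232)/(0.78*cos(k)^2 + 0.4*cos(k) + 5.18)^3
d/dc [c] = 1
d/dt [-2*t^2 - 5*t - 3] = -4*t - 5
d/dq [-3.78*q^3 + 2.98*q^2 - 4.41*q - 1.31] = -11.34*q^2 + 5.96*q - 4.41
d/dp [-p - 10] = -1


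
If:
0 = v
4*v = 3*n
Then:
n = 0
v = 0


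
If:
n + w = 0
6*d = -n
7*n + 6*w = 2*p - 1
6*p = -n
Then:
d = 1/8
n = -3/4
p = 1/8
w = 3/4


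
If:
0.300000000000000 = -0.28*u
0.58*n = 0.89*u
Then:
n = -1.64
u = -1.07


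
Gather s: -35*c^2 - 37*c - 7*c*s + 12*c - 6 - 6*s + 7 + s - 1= -35*c^2 - 25*c + s*(-7*c - 5)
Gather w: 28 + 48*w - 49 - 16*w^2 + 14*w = -16*w^2 + 62*w - 21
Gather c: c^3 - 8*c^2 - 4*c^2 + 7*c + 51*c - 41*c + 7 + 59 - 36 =c^3 - 12*c^2 + 17*c + 30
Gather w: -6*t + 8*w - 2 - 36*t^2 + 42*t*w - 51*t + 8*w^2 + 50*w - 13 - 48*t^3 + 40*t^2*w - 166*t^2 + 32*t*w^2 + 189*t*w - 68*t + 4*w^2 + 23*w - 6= -48*t^3 - 202*t^2 - 125*t + w^2*(32*t + 12) + w*(40*t^2 + 231*t + 81) - 21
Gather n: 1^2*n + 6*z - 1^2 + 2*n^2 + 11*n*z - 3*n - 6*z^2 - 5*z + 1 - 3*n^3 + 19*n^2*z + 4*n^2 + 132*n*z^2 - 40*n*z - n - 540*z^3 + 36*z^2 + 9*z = -3*n^3 + n^2*(19*z + 6) + n*(132*z^2 - 29*z - 3) - 540*z^3 + 30*z^2 + 10*z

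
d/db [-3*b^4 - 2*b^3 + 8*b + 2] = -12*b^3 - 6*b^2 + 8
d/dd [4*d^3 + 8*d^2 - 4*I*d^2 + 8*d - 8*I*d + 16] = 12*d^2 + 8*d*(2 - I) + 8 - 8*I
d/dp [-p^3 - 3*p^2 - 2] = 3*p*(-p - 2)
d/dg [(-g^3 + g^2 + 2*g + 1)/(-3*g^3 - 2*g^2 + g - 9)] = (5*g^4 + 10*g^3 + 41*g^2 - 14*g - 19)/(9*g^6 + 12*g^5 - 2*g^4 + 50*g^3 + 37*g^2 - 18*g + 81)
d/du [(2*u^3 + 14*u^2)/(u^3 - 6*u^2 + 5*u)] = 2*(-13*u^2 + 10*u + 35)/(u^4 - 12*u^3 + 46*u^2 - 60*u + 25)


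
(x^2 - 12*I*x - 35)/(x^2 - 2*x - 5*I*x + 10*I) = (x - 7*I)/(x - 2)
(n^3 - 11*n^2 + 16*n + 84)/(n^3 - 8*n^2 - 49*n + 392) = (n^2 - 4*n - 12)/(n^2 - n - 56)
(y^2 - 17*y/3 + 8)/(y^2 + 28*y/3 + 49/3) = (3*y^2 - 17*y + 24)/(3*y^2 + 28*y + 49)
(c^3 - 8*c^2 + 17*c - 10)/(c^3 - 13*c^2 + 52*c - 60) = (c - 1)/(c - 6)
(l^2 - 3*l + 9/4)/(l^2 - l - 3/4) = (2*l - 3)/(2*l + 1)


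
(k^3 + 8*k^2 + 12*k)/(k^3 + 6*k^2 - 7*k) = (k^2 + 8*k + 12)/(k^2 + 6*k - 7)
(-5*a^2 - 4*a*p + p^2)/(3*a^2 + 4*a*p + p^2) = (-5*a + p)/(3*a + p)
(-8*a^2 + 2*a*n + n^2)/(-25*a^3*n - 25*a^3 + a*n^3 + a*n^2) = (8*a^2 - 2*a*n - n^2)/(a*(25*a^2*n + 25*a^2 - n^3 - n^2))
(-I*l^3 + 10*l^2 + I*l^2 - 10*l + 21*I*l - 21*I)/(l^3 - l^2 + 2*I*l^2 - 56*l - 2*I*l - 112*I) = (-I*l^3 + l^2*(10 + I) + l*(-10 + 21*I) - 21*I)/(l^3 + l^2*(-1 + 2*I) - 2*l*(28 + I) - 112*I)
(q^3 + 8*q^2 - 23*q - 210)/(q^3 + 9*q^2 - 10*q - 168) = (q - 5)/(q - 4)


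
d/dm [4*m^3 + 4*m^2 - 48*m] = 12*m^2 + 8*m - 48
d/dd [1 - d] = -1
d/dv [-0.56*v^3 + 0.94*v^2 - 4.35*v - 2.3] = -1.68*v^2 + 1.88*v - 4.35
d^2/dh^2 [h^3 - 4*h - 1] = 6*h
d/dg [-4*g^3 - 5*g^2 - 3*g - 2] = -12*g^2 - 10*g - 3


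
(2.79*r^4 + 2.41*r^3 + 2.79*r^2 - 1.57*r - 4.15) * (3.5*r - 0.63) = 9.765*r^5 + 6.6773*r^4 + 8.2467*r^3 - 7.2527*r^2 - 13.5359*r + 2.6145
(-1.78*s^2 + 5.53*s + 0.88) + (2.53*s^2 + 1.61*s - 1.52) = 0.75*s^2 + 7.14*s - 0.64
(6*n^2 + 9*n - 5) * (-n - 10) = -6*n^3 - 69*n^2 - 85*n + 50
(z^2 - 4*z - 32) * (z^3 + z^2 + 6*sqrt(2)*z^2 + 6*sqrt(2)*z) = z^5 - 3*z^4 + 6*sqrt(2)*z^4 - 36*z^3 - 18*sqrt(2)*z^3 - 216*sqrt(2)*z^2 - 32*z^2 - 192*sqrt(2)*z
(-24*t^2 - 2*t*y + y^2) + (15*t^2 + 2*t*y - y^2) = -9*t^2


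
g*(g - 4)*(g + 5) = g^3 + g^2 - 20*g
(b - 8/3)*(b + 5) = b^2 + 7*b/3 - 40/3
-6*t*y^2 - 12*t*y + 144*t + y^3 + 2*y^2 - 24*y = (-6*t + y)*(y - 4)*(y + 6)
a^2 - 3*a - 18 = (a - 6)*(a + 3)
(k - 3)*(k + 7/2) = k^2 + k/2 - 21/2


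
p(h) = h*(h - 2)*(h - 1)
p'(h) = h*(h - 2) + h*(h - 1) + (h - 2)*(h - 1)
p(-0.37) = -1.20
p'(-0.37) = 4.63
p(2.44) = 1.55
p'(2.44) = 5.22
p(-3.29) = -74.66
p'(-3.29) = 54.21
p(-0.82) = -4.21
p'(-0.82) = 8.94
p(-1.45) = -12.26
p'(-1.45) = 17.01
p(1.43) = -0.35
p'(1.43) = -0.45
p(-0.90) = -4.96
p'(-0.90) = 9.83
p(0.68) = 0.29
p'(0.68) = -0.69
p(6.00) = 120.00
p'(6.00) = 74.00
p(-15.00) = -4080.00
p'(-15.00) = 767.00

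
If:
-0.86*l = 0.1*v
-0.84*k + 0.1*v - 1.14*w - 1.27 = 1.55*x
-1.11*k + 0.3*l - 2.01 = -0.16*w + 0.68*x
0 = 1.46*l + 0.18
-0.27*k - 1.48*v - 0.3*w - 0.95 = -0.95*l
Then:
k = -5.49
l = -0.12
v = 1.06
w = -3.84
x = 5.05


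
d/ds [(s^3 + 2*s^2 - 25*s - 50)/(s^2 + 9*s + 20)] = (s^2 + 8*s - 2)/(s^2 + 8*s + 16)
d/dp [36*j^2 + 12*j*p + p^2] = 12*j + 2*p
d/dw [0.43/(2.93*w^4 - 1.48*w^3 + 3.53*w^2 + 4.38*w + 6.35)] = (-5.0396*w^3 + 1.9092*w^2 - 3.0358*w - 1.8834)/(2.93*w^4 - 1.48*w^3 + 3.53*w^2 + 4.38*w + 6.35)^2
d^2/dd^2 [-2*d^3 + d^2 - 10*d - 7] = 2 - 12*d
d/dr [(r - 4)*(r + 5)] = 2*r + 1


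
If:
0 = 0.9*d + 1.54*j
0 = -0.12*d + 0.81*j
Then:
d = 0.00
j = 0.00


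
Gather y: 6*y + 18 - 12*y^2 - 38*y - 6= -12*y^2 - 32*y + 12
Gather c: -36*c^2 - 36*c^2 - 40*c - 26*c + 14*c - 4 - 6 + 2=-72*c^2 - 52*c - 8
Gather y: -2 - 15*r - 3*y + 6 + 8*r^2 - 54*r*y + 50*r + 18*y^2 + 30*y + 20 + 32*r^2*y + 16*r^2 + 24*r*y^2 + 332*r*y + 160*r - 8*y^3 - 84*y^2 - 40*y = 24*r^2 + 195*r - 8*y^3 + y^2*(24*r - 66) + y*(32*r^2 + 278*r - 13) + 24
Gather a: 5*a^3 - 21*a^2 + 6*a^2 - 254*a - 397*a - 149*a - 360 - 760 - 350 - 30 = 5*a^3 - 15*a^2 - 800*a - 1500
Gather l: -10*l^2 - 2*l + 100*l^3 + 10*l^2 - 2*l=100*l^3 - 4*l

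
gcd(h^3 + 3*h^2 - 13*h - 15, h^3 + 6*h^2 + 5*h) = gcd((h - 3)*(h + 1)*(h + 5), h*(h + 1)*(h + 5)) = h^2 + 6*h + 5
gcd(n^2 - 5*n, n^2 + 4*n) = n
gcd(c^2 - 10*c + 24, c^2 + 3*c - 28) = c - 4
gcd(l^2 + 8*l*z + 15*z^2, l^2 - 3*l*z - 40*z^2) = l + 5*z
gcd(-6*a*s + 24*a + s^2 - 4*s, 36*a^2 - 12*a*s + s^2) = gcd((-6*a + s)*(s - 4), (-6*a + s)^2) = -6*a + s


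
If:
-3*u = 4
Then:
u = -4/3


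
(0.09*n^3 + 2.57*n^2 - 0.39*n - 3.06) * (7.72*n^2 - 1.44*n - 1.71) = 0.6948*n^5 + 19.7108*n^4 - 6.8655*n^3 - 27.4563*n^2 + 5.0733*n + 5.2326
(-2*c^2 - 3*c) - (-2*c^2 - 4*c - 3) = c + 3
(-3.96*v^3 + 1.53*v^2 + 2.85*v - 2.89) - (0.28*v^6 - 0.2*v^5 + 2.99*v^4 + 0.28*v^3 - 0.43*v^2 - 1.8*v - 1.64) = -0.28*v^6 + 0.2*v^5 - 2.99*v^4 - 4.24*v^3 + 1.96*v^2 + 4.65*v - 1.25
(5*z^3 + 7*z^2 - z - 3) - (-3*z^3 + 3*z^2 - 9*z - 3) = 8*z^3 + 4*z^2 + 8*z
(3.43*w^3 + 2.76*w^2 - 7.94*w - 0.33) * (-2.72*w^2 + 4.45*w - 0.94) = -9.3296*w^5 + 7.7563*w^4 + 30.6546*w^3 - 37.0298*w^2 + 5.9951*w + 0.3102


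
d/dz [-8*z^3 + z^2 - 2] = 2*z*(1 - 12*z)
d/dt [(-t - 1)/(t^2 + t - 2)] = (-t^2 - t + (t + 1)*(2*t + 1) + 2)/(t^2 + t - 2)^2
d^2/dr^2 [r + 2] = 0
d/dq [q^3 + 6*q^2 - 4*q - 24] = 3*q^2 + 12*q - 4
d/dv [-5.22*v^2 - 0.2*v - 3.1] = -10.44*v - 0.2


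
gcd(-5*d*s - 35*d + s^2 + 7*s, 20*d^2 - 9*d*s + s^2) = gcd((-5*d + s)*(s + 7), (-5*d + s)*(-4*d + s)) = -5*d + s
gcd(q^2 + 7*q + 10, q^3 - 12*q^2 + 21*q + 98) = q + 2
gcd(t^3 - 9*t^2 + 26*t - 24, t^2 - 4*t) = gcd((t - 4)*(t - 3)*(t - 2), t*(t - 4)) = t - 4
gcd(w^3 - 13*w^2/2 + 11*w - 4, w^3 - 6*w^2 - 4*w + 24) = w - 2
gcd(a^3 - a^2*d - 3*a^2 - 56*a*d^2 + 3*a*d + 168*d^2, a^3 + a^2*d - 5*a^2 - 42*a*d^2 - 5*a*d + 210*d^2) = a + 7*d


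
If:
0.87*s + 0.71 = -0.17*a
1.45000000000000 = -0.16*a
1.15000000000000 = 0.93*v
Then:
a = -9.06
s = 0.95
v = 1.24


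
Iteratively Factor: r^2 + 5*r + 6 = (r + 2)*(r + 3)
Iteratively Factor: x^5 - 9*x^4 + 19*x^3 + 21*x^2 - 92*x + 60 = (x - 2)*(x^4 - 7*x^3 + 5*x^2 + 31*x - 30) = (x - 3)*(x - 2)*(x^3 - 4*x^2 - 7*x + 10) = (x - 3)*(x - 2)*(x + 2)*(x^2 - 6*x + 5) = (x - 5)*(x - 3)*(x - 2)*(x + 2)*(x - 1)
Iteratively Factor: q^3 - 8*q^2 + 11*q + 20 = (q + 1)*(q^2 - 9*q + 20) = (q - 5)*(q + 1)*(q - 4)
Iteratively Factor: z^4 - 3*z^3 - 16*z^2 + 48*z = (z - 4)*(z^3 + z^2 - 12*z) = (z - 4)*(z - 3)*(z^2 + 4*z) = z*(z - 4)*(z - 3)*(z + 4)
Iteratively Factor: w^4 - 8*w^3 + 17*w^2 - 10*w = (w - 2)*(w^3 - 6*w^2 + 5*w) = w*(w - 2)*(w^2 - 6*w + 5) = w*(w - 2)*(w - 1)*(w - 5)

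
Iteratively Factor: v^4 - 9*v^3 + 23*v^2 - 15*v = (v - 1)*(v^3 - 8*v^2 + 15*v) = v*(v - 1)*(v^2 - 8*v + 15) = v*(v - 3)*(v - 1)*(v - 5)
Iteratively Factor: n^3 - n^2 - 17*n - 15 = (n + 3)*(n^2 - 4*n - 5) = (n + 1)*(n + 3)*(n - 5)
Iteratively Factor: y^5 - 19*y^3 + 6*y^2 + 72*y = (y + 4)*(y^4 - 4*y^3 - 3*y^2 + 18*y) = (y - 3)*(y + 4)*(y^3 - y^2 - 6*y) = y*(y - 3)*(y + 4)*(y^2 - y - 6) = y*(y - 3)*(y + 2)*(y + 4)*(y - 3)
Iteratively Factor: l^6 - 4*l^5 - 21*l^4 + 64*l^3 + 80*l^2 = (l + 1)*(l^5 - 5*l^4 - 16*l^3 + 80*l^2) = (l - 4)*(l + 1)*(l^4 - l^3 - 20*l^2) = l*(l - 4)*(l + 1)*(l^3 - l^2 - 20*l) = l^2*(l - 4)*(l + 1)*(l^2 - l - 20) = l^2*(l - 5)*(l - 4)*(l + 1)*(l + 4)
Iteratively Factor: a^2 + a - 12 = (a - 3)*(a + 4)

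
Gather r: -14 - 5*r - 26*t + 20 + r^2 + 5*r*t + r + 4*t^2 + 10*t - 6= r^2 + r*(5*t - 4) + 4*t^2 - 16*t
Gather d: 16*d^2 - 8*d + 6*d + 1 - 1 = 16*d^2 - 2*d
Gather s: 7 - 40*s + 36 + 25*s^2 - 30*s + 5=25*s^2 - 70*s + 48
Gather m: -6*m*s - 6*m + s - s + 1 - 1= m*(-6*s - 6)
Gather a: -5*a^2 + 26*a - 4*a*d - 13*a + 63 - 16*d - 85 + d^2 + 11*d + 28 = -5*a^2 + a*(13 - 4*d) + d^2 - 5*d + 6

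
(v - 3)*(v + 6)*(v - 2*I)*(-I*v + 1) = -I*v^4 - v^3 - 3*I*v^3 - 3*v^2 + 16*I*v^2 + 18*v - 6*I*v + 36*I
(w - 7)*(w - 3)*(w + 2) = w^3 - 8*w^2 + w + 42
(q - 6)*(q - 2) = q^2 - 8*q + 12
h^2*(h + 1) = h^3 + h^2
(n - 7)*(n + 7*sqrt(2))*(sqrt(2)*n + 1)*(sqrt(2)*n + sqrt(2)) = 2*n^4 - 12*n^3 + 15*sqrt(2)*n^3 - 90*sqrt(2)*n^2 - 105*sqrt(2)*n - 84*n - 98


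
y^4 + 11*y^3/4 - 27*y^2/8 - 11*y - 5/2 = (y - 2)*(y + 1/4)*(y + 2)*(y + 5/2)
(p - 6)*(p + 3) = p^2 - 3*p - 18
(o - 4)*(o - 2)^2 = o^3 - 8*o^2 + 20*o - 16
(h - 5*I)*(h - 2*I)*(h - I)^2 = h^4 - 9*I*h^3 - 25*h^2 + 27*I*h + 10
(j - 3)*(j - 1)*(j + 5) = j^3 + j^2 - 17*j + 15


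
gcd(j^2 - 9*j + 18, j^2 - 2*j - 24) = j - 6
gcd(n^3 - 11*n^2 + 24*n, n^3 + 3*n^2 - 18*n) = n^2 - 3*n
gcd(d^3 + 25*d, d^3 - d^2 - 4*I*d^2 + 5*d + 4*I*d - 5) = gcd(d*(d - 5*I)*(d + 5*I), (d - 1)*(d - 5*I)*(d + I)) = d - 5*I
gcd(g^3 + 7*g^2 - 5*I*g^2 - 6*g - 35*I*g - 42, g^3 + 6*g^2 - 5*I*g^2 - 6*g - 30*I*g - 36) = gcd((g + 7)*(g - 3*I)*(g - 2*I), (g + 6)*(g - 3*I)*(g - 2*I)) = g^2 - 5*I*g - 6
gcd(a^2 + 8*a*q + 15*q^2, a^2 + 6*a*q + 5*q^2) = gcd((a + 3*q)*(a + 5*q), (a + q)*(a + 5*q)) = a + 5*q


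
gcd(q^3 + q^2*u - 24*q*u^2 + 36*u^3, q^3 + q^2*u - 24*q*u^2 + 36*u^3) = q^3 + q^2*u - 24*q*u^2 + 36*u^3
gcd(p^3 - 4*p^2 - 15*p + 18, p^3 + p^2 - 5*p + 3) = p^2 + 2*p - 3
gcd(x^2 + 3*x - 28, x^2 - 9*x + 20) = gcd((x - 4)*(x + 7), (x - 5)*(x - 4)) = x - 4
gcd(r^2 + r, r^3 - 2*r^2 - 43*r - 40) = r + 1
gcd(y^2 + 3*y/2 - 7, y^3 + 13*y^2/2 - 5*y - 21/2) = 1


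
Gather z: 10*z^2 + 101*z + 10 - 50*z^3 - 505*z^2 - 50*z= -50*z^3 - 495*z^2 + 51*z + 10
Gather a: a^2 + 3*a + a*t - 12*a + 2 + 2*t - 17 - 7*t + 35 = a^2 + a*(t - 9) - 5*t + 20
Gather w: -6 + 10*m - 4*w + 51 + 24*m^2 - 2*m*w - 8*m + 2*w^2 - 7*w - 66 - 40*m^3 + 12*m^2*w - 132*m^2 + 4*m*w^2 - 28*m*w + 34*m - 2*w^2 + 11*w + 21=-40*m^3 - 108*m^2 + 4*m*w^2 + 36*m + w*(12*m^2 - 30*m)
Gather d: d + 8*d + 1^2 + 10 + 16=9*d + 27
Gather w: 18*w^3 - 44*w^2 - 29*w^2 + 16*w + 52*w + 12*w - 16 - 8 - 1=18*w^3 - 73*w^2 + 80*w - 25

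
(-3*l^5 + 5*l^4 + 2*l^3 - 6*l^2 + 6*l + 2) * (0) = 0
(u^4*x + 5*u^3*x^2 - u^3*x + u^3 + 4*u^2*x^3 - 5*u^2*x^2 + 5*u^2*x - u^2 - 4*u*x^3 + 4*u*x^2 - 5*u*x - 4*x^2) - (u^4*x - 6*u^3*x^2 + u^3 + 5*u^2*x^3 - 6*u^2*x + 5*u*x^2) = 11*u^3*x^2 - u^3*x - u^2*x^3 - 5*u^2*x^2 + 11*u^2*x - u^2 - 4*u*x^3 - u*x^2 - 5*u*x - 4*x^2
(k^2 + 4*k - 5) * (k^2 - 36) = k^4 + 4*k^3 - 41*k^2 - 144*k + 180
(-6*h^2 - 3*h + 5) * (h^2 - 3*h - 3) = -6*h^4 + 15*h^3 + 32*h^2 - 6*h - 15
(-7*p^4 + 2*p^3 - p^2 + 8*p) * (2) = -14*p^4 + 4*p^3 - 2*p^2 + 16*p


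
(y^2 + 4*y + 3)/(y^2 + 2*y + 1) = (y + 3)/(y + 1)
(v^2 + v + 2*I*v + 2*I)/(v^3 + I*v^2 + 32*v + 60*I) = (v + 1)/(v^2 - I*v + 30)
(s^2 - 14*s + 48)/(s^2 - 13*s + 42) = (s - 8)/(s - 7)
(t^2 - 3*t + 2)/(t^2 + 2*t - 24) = (t^2 - 3*t + 2)/(t^2 + 2*t - 24)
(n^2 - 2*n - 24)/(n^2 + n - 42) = (n + 4)/(n + 7)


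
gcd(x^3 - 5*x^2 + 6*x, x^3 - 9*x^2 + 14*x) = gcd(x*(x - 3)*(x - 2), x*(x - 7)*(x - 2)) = x^2 - 2*x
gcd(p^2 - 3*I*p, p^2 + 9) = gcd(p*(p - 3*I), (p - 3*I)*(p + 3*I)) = p - 3*I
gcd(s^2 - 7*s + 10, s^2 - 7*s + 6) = 1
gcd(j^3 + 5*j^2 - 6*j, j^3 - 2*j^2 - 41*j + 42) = j^2 + 5*j - 6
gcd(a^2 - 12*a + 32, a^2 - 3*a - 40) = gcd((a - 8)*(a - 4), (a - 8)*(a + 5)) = a - 8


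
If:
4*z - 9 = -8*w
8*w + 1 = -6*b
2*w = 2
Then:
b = -3/2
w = 1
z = 1/4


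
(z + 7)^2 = z^2 + 14*z + 49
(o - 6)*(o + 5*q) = o^2 + 5*o*q - 6*o - 30*q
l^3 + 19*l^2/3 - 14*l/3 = l*(l - 2/3)*(l + 7)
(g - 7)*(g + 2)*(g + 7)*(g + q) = g^4 + g^3*q + 2*g^3 + 2*g^2*q - 49*g^2 - 49*g*q - 98*g - 98*q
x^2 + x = x*(x + 1)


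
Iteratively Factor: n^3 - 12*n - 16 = (n + 2)*(n^2 - 2*n - 8) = (n - 4)*(n + 2)*(n + 2)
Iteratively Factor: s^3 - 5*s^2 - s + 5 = (s - 5)*(s^2 - 1) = (s - 5)*(s - 1)*(s + 1)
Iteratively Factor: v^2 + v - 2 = (v + 2)*(v - 1)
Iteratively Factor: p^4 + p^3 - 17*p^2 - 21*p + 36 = (p + 3)*(p^3 - 2*p^2 - 11*p + 12) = (p + 3)^2*(p^2 - 5*p + 4) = (p - 1)*(p + 3)^2*(p - 4)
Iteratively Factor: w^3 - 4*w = (w)*(w^2 - 4) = w*(w + 2)*(w - 2)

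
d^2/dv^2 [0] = 0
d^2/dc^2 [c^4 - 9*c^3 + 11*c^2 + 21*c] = 12*c^2 - 54*c + 22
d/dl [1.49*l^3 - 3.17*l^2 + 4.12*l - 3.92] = 4.47*l^2 - 6.34*l + 4.12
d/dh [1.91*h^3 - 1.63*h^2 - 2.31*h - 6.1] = 5.73*h^2 - 3.26*h - 2.31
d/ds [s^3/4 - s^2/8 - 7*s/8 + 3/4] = 3*s^2/4 - s/4 - 7/8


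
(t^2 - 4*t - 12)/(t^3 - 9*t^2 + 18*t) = (t + 2)/(t*(t - 3))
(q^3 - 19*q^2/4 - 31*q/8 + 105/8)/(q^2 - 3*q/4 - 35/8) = (2*q^2 - 13*q + 15)/(2*q - 5)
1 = 1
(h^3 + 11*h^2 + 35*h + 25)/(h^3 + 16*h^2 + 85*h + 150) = (h + 1)/(h + 6)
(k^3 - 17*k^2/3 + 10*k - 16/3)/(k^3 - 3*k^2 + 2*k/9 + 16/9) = 3*(k - 2)/(3*k + 2)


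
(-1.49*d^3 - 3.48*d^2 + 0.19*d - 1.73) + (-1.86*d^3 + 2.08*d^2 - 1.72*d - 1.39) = -3.35*d^3 - 1.4*d^2 - 1.53*d - 3.12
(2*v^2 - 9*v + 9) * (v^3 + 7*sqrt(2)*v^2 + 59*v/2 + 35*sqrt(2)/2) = 2*v^5 - 9*v^4 + 14*sqrt(2)*v^4 - 63*sqrt(2)*v^3 + 68*v^3 - 531*v^2/2 + 98*sqrt(2)*v^2 - 315*sqrt(2)*v/2 + 531*v/2 + 315*sqrt(2)/2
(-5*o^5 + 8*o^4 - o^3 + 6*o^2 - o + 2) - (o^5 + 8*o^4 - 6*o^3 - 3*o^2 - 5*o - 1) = -6*o^5 + 5*o^3 + 9*o^2 + 4*o + 3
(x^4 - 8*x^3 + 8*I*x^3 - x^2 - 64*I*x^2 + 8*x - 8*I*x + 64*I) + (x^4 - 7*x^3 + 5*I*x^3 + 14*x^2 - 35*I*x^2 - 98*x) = 2*x^4 - 15*x^3 + 13*I*x^3 + 13*x^2 - 99*I*x^2 - 90*x - 8*I*x + 64*I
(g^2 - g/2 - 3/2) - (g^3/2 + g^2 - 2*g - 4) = -g^3/2 + 3*g/2 + 5/2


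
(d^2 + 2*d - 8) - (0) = d^2 + 2*d - 8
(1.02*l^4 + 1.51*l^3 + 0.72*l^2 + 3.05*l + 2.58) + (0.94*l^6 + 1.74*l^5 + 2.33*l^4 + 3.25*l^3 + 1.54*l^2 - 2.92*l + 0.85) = 0.94*l^6 + 1.74*l^5 + 3.35*l^4 + 4.76*l^3 + 2.26*l^2 + 0.13*l + 3.43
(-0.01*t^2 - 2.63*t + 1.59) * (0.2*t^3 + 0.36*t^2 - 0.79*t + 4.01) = -0.002*t^5 - 0.5296*t^4 - 0.6209*t^3 + 2.61*t^2 - 11.8024*t + 6.3759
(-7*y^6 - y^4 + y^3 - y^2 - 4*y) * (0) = 0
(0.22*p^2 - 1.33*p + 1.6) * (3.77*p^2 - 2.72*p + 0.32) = 0.8294*p^4 - 5.6125*p^3 + 9.72*p^2 - 4.7776*p + 0.512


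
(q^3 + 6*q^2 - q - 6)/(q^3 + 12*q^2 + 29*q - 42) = (q + 1)/(q + 7)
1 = 1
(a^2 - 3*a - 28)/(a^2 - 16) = (a - 7)/(a - 4)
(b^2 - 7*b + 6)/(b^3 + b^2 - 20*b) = (b^2 - 7*b + 6)/(b*(b^2 + b - 20))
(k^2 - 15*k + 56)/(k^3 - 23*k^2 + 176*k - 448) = 1/(k - 8)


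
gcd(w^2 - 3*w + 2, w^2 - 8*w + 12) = w - 2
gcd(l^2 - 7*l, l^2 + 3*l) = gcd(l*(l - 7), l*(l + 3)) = l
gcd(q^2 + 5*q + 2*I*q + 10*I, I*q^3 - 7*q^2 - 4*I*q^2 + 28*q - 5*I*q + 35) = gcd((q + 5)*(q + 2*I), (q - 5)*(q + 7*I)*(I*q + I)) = 1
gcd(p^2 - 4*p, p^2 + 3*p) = p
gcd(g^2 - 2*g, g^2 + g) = g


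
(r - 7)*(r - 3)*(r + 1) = r^3 - 9*r^2 + 11*r + 21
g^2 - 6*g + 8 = (g - 4)*(g - 2)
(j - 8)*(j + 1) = j^2 - 7*j - 8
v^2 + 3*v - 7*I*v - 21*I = (v + 3)*(v - 7*I)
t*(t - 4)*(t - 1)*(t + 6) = t^4 + t^3 - 26*t^2 + 24*t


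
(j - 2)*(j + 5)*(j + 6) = j^3 + 9*j^2 + 8*j - 60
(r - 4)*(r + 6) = r^2 + 2*r - 24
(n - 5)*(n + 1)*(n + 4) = n^3 - 21*n - 20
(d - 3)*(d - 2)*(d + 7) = d^3 + 2*d^2 - 29*d + 42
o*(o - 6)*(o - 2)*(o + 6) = o^4 - 2*o^3 - 36*o^2 + 72*o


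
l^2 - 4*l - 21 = (l - 7)*(l + 3)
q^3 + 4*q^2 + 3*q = q*(q + 1)*(q + 3)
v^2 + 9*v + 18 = (v + 3)*(v + 6)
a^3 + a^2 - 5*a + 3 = (a - 1)^2*(a + 3)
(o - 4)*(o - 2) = o^2 - 6*o + 8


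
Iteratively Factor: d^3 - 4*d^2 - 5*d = (d)*(d^2 - 4*d - 5) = d*(d - 5)*(d + 1)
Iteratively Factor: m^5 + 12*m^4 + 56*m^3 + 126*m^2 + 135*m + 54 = (m + 2)*(m^4 + 10*m^3 + 36*m^2 + 54*m + 27) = (m + 2)*(m + 3)*(m^3 + 7*m^2 + 15*m + 9) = (m + 1)*(m + 2)*(m + 3)*(m^2 + 6*m + 9) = (m + 1)*(m + 2)*(m + 3)^2*(m + 3)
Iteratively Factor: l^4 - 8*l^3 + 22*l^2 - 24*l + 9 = (l - 3)*(l^3 - 5*l^2 + 7*l - 3) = (l - 3)*(l - 1)*(l^2 - 4*l + 3) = (l - 3)^2*(l - 1)*(l - 1)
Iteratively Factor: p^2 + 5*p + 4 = (p + 1)*(p + 4)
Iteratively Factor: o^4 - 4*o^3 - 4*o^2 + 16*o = (o - 4)*(o^3 - 4*o) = (o - 4)*(o + 2)*(o^2 - 2*o) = (o - 4)*(o - 2)*(o + 2)*(o)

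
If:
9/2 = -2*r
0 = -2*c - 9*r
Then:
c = 81/8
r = -9/4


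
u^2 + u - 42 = (u - 6)*(u + 7)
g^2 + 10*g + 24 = (g + 4)*(g + 6)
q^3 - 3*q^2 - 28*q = q*(q - 7)*(q + 4)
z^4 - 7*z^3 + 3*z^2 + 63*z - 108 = (z - 4)*(z - 3)^2*(z + 3)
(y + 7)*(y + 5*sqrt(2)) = y^2 + 7*y + 5*sqrt(2)*y + 35*sqrt(2)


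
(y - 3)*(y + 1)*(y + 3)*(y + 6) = y^4 + 7*y^3 - 3*y^2 - 63*y - 54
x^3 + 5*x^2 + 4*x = x*(x + 1)*(x + 4)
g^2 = g^2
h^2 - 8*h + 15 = (h - 5)*(h - 3)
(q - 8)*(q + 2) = q^2 - 6*q - 16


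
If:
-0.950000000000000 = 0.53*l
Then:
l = -1.79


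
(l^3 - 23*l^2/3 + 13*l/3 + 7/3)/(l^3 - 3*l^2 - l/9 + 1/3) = 3*(l^2 - 8*l + 7)/(3*l^2 - 10*l + 3)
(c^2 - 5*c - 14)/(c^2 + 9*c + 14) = (c - 7)/(c + 7)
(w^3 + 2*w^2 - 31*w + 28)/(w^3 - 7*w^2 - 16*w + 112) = (w^2 + 6*w - 7)/(w^2 - 3*w - 28)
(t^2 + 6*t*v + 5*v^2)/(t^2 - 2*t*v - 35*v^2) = (t + v)/(t - 7*v)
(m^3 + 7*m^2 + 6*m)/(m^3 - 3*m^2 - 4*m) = (m + 6)/(m - 4)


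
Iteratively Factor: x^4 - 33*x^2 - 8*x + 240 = (x - 3)*(x^3 + 3*x^2 - 24*x - 80) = (x - 5)*(x - 3)*(x^2 + 8*x + 16) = (x - 5)*(x - 3)*(x + 4)*(x + 4)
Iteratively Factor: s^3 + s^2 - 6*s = (s - 2)*(s^2 + 3*s) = (s - 2)*(s + 3)*(s)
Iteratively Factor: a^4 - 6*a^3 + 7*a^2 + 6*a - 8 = (a + 1)*(a^3 - 7*a^2 + 14*a - 8) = (a - 1)*(a + 1)*(a^2 - 6*a + 8) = (a - 4)*(a - 1)*(a + 1)*(a - 2)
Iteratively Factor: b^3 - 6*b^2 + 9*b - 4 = (b - 1)*(b^2 - 5*b + 4) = (b - 1)^2*(b - 4)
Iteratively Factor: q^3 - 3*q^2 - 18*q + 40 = (q + 4)*(q^2 - 7*q + 10) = (q - 2)*(q + 4)*(q - 5)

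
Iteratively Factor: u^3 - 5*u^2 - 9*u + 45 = (u - 5)*(u^2 - 9) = (u - 5)*(u - 3)*(u + 3)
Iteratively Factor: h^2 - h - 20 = (h + 4)*(h - 5)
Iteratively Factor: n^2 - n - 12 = (n + 3)*(n - 4)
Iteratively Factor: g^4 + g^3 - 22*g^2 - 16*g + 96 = (g - 4)*(g^3 + 5*g^2 - 2*g - 24) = (g - 4)*(g + 4)*(g^2 + g - 6) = (g - 4)*(g + 3)*(g + 4)*(g - 2)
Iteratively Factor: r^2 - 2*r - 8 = (r + 2)*(r - 4)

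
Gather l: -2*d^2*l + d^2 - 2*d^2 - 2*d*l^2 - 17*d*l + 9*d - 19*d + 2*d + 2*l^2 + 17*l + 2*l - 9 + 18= -d^2 - 8*d + l^2*(2 - 2*d) + l*(-2*d^2 - 17*d + 19) + 9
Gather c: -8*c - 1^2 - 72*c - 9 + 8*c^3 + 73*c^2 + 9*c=8*c^3 + 73*c^2 - 71*c - 10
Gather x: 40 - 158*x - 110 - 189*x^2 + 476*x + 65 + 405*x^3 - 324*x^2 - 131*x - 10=405*x^3 - 513*x^2 + 187*x - 15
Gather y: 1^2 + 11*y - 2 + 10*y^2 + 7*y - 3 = 10*y^2 + 18*y - 4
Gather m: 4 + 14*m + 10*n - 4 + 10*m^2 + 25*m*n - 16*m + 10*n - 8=10*m^2 + m*(25*n - 2) + 20*n - 8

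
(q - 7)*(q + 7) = q^2 - 49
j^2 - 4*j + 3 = (j - 3)*(j - 1)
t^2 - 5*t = t*(t - 5)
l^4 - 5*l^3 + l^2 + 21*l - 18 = (l - 3)^2*(l - 1)*(l + 2)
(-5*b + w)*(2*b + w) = -10*b^2 - 3*b*w + w^2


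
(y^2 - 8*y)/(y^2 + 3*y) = (y - 8)/(y + 3)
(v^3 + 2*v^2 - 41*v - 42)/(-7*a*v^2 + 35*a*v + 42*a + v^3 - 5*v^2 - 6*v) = (v + 7)/(-7*a + v)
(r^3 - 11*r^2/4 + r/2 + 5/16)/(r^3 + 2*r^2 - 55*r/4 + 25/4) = (r + 1/4)/(r + 5)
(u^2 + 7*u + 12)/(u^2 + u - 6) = (u + 4)/(u - 2)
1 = 1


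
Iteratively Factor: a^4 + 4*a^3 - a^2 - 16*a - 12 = (a + 2)*(a^3 + 2*a^2 - 5*a - 6) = (a - 2)*(a + 2)*(a^2 + 4*a + 3) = (a - 2)*(a + 2)*(a + 3)*(a + 1)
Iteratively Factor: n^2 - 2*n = (n)*(n - 2)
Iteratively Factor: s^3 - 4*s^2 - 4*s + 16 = (s + 2)*(s^2 - 6*s + 8) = (s - 4)*(s + 2)*(s - 2)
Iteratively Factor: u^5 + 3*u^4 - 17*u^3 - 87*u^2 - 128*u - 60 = (u - 5)*(u^4 + 8*u^3 + 23*u^2 + 28*u + 12) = (u - 5)*(u + 2)*(u^3 + 6*u^2 + 11*u + 6) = (u - 5)*(u + 2)*(u + 3)*(u^2 + 3*u + 2) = (u - 5)*(u + 2)^2*(u + 3)*(u + 1)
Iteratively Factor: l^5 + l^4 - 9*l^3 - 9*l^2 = (l - 3)*(l^4 + 4*l^3 + 3*l^2) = l*(l - 3)*(l^3 + 4*l^2 + 3*l) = l^2*(l - 3)*(l^2 + 4*l + 3) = l^2*(l - 3)*(l + 3)*(l + 1)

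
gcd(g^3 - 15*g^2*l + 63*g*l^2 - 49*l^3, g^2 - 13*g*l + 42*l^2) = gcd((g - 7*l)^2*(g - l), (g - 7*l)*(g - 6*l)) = g - 7*l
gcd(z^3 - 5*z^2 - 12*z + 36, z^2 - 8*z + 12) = z^2 - 8*z + 12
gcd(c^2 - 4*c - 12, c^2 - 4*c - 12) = c^2 - 4*c - 12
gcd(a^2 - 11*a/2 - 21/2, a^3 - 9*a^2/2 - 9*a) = a + 3/2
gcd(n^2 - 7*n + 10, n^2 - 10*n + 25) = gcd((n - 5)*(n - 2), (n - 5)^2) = n - 5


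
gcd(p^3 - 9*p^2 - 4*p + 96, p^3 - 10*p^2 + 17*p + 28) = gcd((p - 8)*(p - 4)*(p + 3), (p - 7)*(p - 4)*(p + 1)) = p - 4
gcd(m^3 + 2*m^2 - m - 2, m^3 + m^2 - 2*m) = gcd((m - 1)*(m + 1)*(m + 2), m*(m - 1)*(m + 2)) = m^2 + m - 2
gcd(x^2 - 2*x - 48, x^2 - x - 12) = 1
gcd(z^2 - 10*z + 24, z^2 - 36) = z - 6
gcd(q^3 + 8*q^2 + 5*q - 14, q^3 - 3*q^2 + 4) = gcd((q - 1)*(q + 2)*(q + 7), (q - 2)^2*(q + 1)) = 1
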